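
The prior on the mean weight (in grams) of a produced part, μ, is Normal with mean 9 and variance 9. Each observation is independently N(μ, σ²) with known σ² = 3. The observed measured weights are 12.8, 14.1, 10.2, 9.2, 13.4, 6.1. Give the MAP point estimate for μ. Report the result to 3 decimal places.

n = 6; x̄ = (12.8 + 14.1 + 10.2 + 9.2 + 13.4 + 6.1)/6 = 65.8/6 = 329/30 ≈ 10.9667.
For a Normal prior and Normal likelihood with known variance, the posterior is Normal; its mode equals its mean, the precision-weighted average.
Prior precision 1/σ₀² = 1/9; data precision n/σ² = 6/3 = 2.
μ̂ = ((1/9)·9 + 2·(329/30)) / (1/9 + 2) = (344/15)/(19/9) = 1032/95 ≈ 10.863.

μ̂_MAP = 10.863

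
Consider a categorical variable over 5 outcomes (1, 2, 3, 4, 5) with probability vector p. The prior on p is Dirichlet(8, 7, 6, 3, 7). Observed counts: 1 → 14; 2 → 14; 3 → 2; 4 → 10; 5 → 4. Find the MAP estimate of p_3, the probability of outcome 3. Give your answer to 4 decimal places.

The posterior is Dirichlet(αᵢ + nᵢ) = Dirichlet(22, 21, 8, 13, 11).
For a Dirichlet(a₁,…,a_K) with all aᵢ > 1, the mode has j-th component (aⱼ − 1)/(Σaᵢ − K).
Here Σaᵢ = 75 and K = 5, so p_3 = (8 − 1)/(75 − 5) = 7/70 ≈ 0.1000.

MAP estimate: 0.1000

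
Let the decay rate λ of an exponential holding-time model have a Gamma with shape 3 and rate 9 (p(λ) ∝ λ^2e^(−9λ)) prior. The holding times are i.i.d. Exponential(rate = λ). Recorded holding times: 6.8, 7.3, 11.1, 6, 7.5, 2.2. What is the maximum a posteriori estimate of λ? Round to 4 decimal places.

λ̂_MAP = 0.1603

The Exponential(rate=λ) likelihood is ∝ λ^n e^(−λΣtᵢ). Here n = 6 and Σtᵢ = 6.8 + 7.3 + 11.1 + 6 + 7.5 + 2.2 = 40.9.
Posterior ∝ λ^2e^(−9λ) · λ^6e^(−40.9λ) = λ^8e^(−49.9λ), i.e. Gamma(9, 49.9).
Mode = (a−1)/b = 8/49.9 ≈ 0.1603.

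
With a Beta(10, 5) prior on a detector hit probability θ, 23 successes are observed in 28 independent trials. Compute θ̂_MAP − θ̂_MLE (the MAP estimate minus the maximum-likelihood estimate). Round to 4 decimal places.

Posterior is Beta(33, 10); MAP = (33−1)/(43−2) = 32/41 ≈ 0.78049.
MLE ignores the prior: θ̂_MLE = k/n = 23/28 ≈ 0.82143.
Difference = 32/41 − 23/28 = -47/1148 ≈ -0.0409.

MAP − MLE = -0.0409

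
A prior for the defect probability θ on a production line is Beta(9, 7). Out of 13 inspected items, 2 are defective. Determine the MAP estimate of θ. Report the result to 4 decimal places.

θ̂_MAP = 0.3704

Prior: Beta(9, 7).
Data: 2 successes in 13 trials. The binomial likelihood contributes θ^2(1−θ)^11, so the posterior is Beta(9+2, 7+11) = Beta(11, 18).
For Beta(a, b) with a, b > 1 the mode is (a−1)/(a+b−2) = 10/27 ≈ 0.3704.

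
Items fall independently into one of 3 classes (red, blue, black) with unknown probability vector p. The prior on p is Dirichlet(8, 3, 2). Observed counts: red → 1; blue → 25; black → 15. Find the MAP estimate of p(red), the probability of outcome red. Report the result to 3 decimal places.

MAP estimate of p(red) = 0.157

The posterior is Dirichlet(αᵢ + nᵢ) = Dirichlet(9, 28, 17).
For a Dirichlet(a₁,…,a_K) with all aᵢ > 1, the mode has j-th component (aⱼ − 1)/(Σaᵢ − K).
Here Σaᵢ = 54 and K = 3, so p(red) = (9 − 1)/(54 − 3) = 8/51 ≈ 0.157.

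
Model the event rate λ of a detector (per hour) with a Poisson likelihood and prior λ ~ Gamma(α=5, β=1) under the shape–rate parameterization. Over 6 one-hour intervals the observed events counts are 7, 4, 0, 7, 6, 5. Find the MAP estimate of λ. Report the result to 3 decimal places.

Σxᵢ = 7+4+0+7+6+5 = 29, with n = 6.
Posterior ∝ λ^4e^(−1λ) · λ^29e^(−6λ) = λ^33e^(−7λ), i.e. Gamma(shape=34, rate=7).
The mode of a Gamma(a, b) with a ≥ 1 (shape–rate) is (a−1)/b = 33/7 ≈ 4.714.

λ̂_MAP = 4.714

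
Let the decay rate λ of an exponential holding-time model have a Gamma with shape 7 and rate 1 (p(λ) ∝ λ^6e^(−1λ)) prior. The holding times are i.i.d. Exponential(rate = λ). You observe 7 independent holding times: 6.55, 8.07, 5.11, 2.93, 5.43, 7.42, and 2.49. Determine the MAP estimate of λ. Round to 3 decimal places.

The Exponential(rate=λ) likelihood is ∝ λ^n e^(−λΣtᵢ). Here n = 7 and Σtᵢ = 6.55 + 8.07 + 5.11 + 2.93 + 5.43 + 7.42 + 2.49 = 38.
Posterior ∝ λ^6e^(−1λ) · λ^7e^(−38λ) = λ^13e^(−39λ), i.e. Gamma(14, 39).
Mode = (a−1)/b = 13/39 ≈ 0.333.

λ̂_MAP = 0.333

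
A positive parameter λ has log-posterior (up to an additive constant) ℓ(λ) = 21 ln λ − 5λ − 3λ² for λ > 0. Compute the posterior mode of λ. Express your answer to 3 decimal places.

ℓ'(λ) = 21/λ − 5 − 6λ. Setting this to zero and multiplying by λ: 6λ² + 5λ − 21 = 0.
λ = (−5 + √(5² + 4·6·21)) / (2·6) = (−5 + √529) / 12 = (−5 + 23)/12 = 3/2.
ℓ''(λ) = −21/λ² − 6 < 0, confirming a maximum.

λ̂_MAP = 1.500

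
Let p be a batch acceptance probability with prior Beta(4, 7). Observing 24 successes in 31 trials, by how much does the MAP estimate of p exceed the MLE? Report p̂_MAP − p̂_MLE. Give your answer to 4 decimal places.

Posterior is Beta(28, 14); MAP = (28−1)/(42−2) = 27/40 ≈ 0.67500.
MLE ignores the prior: p̂_MLE = k/n = 24/31 ≈ 0.77419.
Difference = 27/40 − 24/31 = -123/1240 ≈ -0.0992.

MAP − MLE = -0.0992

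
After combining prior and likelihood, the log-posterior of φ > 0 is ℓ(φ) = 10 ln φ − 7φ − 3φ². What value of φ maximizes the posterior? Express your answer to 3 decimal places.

ℓ'(φ) = 10/φ − 7 − 6φ. Setting this to zero and multiplying by φ: 6φ² + 7φ − 10 = 0.
φ = (−7 + √(7² + 4·6·10)) / (2·6) = (−7 + √289) / 12 = (−7 + 17)/12 = 5/6.
ℓ''(φ) = −10/φ² − 6 < 0, confirming a maximum.

φ̂_MAP = 0.833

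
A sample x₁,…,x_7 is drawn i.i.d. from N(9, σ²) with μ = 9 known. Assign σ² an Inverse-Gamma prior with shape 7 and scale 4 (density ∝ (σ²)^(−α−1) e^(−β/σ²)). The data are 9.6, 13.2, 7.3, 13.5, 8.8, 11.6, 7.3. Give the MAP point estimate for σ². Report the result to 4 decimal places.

σ̂²_MAP = 2.5578

Sum of squared deviations about the known mean: SS = (9.6−9)² + (13.2−9)² + (7.3−9)² + (13.5−9)² + (8.8−9)² + (11.6−9)² + (7.3−9)² = 50.83.
The Normal likelihood contributes (σ²)^(−n/2) exp(−SS/(2σ²)), so the posterior is Inverse-Gamma(α + n/2, β + SS/2) = Inverse-Gamma(10.5, 29.415).
The mode of Inverse-Gamma(a, b) is b/(a+1) = 29.415/11.5 ≈ 2.5578.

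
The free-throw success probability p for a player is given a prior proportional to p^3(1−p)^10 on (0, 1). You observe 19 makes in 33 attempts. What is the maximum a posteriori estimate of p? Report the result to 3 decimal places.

The prior density ∝ p^3(1−p)^10 is the kernel of Beta(4, 11).
Data: 19 successes in 33 trials. The binomial likelihood contributes p^19(1−p)^14, so the posterior is Beta(4+19, 11+14) = Beta(23, 25).
For Beta(a, b) with a, b > 1 the mode is (a−1)/(a+b−2) = 22/46 ≈ 0.478.

p̂_MAP = 0.478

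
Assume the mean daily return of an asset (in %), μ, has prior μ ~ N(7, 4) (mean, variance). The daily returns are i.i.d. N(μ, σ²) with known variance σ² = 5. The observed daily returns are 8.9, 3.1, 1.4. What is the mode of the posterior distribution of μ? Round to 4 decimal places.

n = 3; x̄ = (8.9 + 3.1 + 1.4)/3 = 13.4/3 = 67/15 ≈ 4.4667.
For a Normal prior and Normal likelihood with known variance, the posterior is Normal; its mode equals its mean, the precision-weighted average.
Prior precision 1/σ₀² = 1/4 = 0.25; data precision n/σ² = 3/5 = 0.6.
μ̂ = (0.25·7 + 0.6·(67/15)) / (0.25 + 0.6) = 4.43/0.85 = 443/85 ≈ 5.2118.

μ̂_MAP = 5.2118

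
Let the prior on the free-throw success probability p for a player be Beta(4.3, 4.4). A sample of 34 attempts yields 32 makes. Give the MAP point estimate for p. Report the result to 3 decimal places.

Prior: Beta(4.3, 4.4).
Data: 32 successes in 34 trials. The binomial likelihood contributes p^32(1−p)^2, so the posterior is Beta(4.3+32, 4.4+2) = Beta(36.3, 6.4).
For Beta(a, b) with a, b > 1 the mode is (a−1)/(a+b−2) = 35.3/40.7 ≈ 0.867.

p̂_MAP = 0.867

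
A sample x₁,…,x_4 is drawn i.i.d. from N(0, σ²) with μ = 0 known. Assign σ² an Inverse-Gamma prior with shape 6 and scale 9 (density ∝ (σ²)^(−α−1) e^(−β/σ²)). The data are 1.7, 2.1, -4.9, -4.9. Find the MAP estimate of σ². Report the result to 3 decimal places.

σ̂²_MAP = 4.073

Sum of squared deviations about the known mean: SS = (1.7−0)² + (2.1−0)² + (-4.9−0)² + (-4.9−0)² = 55.32.
The Normal likelihood contributes (σ²)^(−n/2) exp(−SS/(2σ²)), so the posterior is Inverse-Gamma(α + n/2, β + SS/2) = Inverse-Gamma(8, 36.66).
The mode of Inverse-Gamma(a, b) is b/(a+1) = 36.66/9 ≈ 4.073.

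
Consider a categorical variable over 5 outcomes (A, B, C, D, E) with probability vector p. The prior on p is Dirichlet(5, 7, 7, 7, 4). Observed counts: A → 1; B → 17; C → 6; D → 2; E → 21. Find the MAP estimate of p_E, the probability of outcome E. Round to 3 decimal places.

The posterior is Dirichlet(αᵢ + nᵢ) = Dirichlet(6, 24, 13, 9, 25).
For a Dirichlet(a₁,…,a_K) with all aᵢ > 1, the mode has j-th component (aⱼ − 1)/(Σaᵢ − K).
Here Σaᵢ = 77 and K = 5, so p_E = (25 − 1)/(77 − 5) = 24/72 ≈ 0.333.

MAP estimate of p_E = 0.333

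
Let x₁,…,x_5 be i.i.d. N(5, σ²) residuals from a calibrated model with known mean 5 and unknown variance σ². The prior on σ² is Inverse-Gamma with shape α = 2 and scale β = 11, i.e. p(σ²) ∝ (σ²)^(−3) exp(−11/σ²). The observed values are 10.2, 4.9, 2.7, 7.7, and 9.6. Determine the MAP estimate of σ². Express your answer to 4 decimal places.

Sum of squared deviations about the known mean: SS = (10.2−5)² + (4.9−5)² + (2.7−5)² + (7.7−5)² + (9.6−5)² = 60.79.
The Normal likelihood contributes (σ²)^(−n/2) exp(−SS/(2σ²)), so the posterior is Inverse-Gamma(α + n/2, β + SS/2) = Inverse-Gamma(4.5, 41.395).
The mode of Inverse-Gamma(a, b) is b/(a+1) = 41.395/5.5 ≈ 7.5264.

σ̂²_MAP = 7.5264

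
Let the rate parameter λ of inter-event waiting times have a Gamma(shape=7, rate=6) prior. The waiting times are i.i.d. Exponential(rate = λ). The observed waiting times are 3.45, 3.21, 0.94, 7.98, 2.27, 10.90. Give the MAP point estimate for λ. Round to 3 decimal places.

λ̂_MAP = 0.345

The Exponential(rate=λ) likelihood is ∝ λ^n e^(−λΣtᵢ). Here n = 6 and Σtᵢ = 3.45 + 3.21 + 0.94 + 7.98 + 2.27 + 10.90 = 28.75.
Posterior ∝ λ^6e^(−6λ) · λ^6e^(−28.75λ) = λ^12e^(−34.75λ), i.e. Gamma(13, 34.75).
Mode = (a−1)/b = 12/34.75 ≈ 0.345.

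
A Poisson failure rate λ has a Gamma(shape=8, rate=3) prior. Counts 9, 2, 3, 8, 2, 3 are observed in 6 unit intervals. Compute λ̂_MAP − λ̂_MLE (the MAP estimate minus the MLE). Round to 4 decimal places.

MAP − MLE = -0.7222

Σxᵢ = 27. Posterior is Gamma(35, 9); MAP = (35−1)/9 = 34/9 ≈ 3.77778.
MLE = x̄ = 27/6 ≈ 4.50000.
Difference = 34/9 − 27/6 = -13/18 ≈ -0.7222.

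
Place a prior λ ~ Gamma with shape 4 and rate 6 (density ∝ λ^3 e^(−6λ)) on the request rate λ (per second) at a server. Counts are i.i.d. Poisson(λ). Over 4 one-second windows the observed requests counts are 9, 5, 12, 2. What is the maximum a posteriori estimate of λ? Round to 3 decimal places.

λ̂_MAP = 3.100

Σxᵢ = 9+5+12+2 = 28, with n = 4.
Posterior ∝ λ^3e^(−6λ) · λ^28e^(−4λ) = λ^31e^(−10λ), i.e. Gamma(shape=32, rate=10).
The mode of a Gamma(a, b) with a ≥ 1 (shape–rate) is (a−1)/b = 31/10 ≈ 3.100.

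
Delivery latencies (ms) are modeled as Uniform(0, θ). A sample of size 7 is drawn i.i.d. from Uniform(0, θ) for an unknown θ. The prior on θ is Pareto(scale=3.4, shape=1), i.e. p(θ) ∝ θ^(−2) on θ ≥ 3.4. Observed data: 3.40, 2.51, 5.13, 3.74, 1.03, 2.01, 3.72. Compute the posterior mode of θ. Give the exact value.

The Uniform(0, θ) likelihood is θ^(−n) for θ ≥ max(xᵢ), zero otherwise. Here max(xᵢ) = 5.13.
Posterior ∝ θ^(−2) · θ^(−7) = θ^(−9) on θ ≥ max(3.4, 5.13) = 5.13.
This density is strictly decreasing in θ, so the posterior mode lies at the lower boundary of the support.

θ̂_MAP = 5.13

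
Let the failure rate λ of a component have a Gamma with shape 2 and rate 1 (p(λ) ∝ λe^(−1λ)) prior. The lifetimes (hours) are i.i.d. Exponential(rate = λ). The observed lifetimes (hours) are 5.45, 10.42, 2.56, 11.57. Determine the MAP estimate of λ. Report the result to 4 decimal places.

λ̂_MAP = 0.1613

The Exponential(rate=λ) likelihood is ∝ λ^n e^(−λΣtᵢ). Here n = 4 and Σtᵢ = 5.45 + 10.42 + 2.56 + 11.57 = 30.
Posterior ∝ λe^(−1λ) · λ^4e^(−30λ) = λ^5e^(−31λ), i.e. Gamma(6, 31).
Mode = (a−1)/b = 5/31 ≈ 0.1613.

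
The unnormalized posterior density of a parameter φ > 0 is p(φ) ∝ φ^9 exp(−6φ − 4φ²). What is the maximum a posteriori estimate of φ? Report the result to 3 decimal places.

φ̂_MAP = 0.750

ℓ'(φ) = 9/φ − 6 − 8φ. Setting this to zero and multiplying by φ: 8φ² + 6φ − 9 = 0.
φ = (−6 + √(6² + 4·8·9)) / (2·8) = (−6 + √324) / 16 = (−6 + 18)/16 = 3/4.
ℓ''(φ) = −9/φ² − 8 < 0, confirming a maximum.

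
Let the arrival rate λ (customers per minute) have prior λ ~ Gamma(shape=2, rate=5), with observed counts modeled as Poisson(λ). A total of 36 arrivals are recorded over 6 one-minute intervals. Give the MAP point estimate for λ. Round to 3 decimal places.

λ̂_MAP = 3.364

Σxᵢ = 36, n = 6.
Posterior ∝ λe^(−5λ) · λ^36e^(−6λ) = λ^37e^(−11λ), i.e. Gamma(shape=38, rate=11).
The mode of a Gamma(a, b) with a ≥ 1 (shape–rate) is (a−1)/b = 37/11 ≈ 3.364.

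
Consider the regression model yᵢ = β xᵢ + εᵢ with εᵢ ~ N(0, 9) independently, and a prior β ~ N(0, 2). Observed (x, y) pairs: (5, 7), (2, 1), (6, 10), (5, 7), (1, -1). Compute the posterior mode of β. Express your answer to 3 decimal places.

β̂_MAP = 1.372

log p(β | y) = −Σ(yᵢ − βxᵢ)²/(2·9) − β²/(2·2) + const.
Setting the derivative to zero: Σxᵢ(yᵢ − βxᵢ)/9 − β/2 = 0, so β = Σxᵢyᵢ / (Σxᵢ² + σ²/τ²).
Σxᵢyᵢ = 5·7 + 2·1 + 6·10 + 5·7 + 1·(-1) = 131; Σxᵢ² = 91; σ²/τ² = 4.5.
β̂_MAP = 131 / (91 + 4.5) = 131/95.5 ≈ 1.372.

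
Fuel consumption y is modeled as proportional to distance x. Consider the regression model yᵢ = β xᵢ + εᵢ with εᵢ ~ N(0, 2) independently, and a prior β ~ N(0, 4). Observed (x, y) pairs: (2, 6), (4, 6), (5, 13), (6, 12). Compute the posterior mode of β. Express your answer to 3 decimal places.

β̂_MAP = 2.123

log p(β | y) = −Σ(yᵢ − βxᵢ)²/(2·2) − β²/(2·4) + const.
Setting the derivative to zero: Σxᵢ(yᵢ − βxᵢ)/2 − β/4 = 0, so β = Σxᵢyᵢ / (Σxᵢ² + σ²/τ²).
Σxᵢyᵢ = 2·6 + 4·6 + 5·13 + 6·12 = 173; Σxᵢ² = 81; σ²/τ² = 0.5.
β̂_MAP = 173 / (81 + 0.5) = 173/81.5 ≈ 2.123.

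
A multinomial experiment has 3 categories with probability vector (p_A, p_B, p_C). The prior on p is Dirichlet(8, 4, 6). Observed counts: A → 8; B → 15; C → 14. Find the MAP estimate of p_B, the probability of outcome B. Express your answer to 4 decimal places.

The posterior is Dirichlet(αᵢ + nᵢ) = Dirichlet(16, 19, 20).
For a Dirichlet(a₁,…,a_K) with all aᵢ > 1, the mode has j-th component (aⱼ − 1)/(Σaᵢ − K).
Here Σaᵢ = 55 and K = 3, so p_B = (19 − 1)/(55 − 3) = 18/52 ≈ 0.3462.

MAP estimate of p_B = 0.3462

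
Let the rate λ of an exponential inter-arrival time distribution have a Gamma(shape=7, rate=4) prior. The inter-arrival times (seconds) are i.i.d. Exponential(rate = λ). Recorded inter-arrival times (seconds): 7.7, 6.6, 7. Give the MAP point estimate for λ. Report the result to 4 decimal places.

The Exponential(rate=λ) likelihood is ∝ λ^n e^(−λΣtᵢ). Here n = 3 and Σtᵢ = 7.7 + 6.6 + 7 = 21.3.
Posterior ∝ λ^6e^(−4λ) · λ^3e^(−21.3λ) = λ^9e^(−25.3λ), i.e. Gamma(10, 25.3).
Mode = (a−1)/b = 9/25.3 ≈ 0.3557.

λ̂_MAP = 0.3557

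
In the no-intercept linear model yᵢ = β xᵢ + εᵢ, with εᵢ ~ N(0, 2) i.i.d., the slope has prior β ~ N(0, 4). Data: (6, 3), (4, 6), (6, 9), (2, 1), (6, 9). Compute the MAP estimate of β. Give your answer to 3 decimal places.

β̂_MAP = 1.183

log p(β | y) = −Σ(yᵢ − βxᵢ)²/(2·2) − β²/(2·4) + const.
Setting the derivative to zero: Σxᵢ(yᵢ − βxᵢ)/2 − β/4 = 0, so β = Σxᵢyᵢ / (Σxᵢ² + σ²/τ²).
Σxᵢyᵢ = 6·3 + 4·6 + 6·9 + 2·1 + 6·9 = 152; Σxᵢ² = 128; σ²/τ² = 0.5.
β̂_MAP = 152 / (128 + 0.5) = 152/128.5 ≈ 1.183.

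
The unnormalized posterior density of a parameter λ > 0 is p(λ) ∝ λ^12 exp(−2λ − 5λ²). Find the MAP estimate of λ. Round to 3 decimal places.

λ̂_MAP = 1.000

ℓ'(λ) = 12/λ − 2 − 10λ. Setting this to zero and multiplying by λ: 10λ² + 2λ − 12 = 0.
λ = (−2 + √(2² + 4·10·12)) / (2·10) = (−2 + √484) / 20 = (−2 + 22)/20 = 1.
ℓ''(λ) = −12/λ² − 10 < 0, confirming a maximum.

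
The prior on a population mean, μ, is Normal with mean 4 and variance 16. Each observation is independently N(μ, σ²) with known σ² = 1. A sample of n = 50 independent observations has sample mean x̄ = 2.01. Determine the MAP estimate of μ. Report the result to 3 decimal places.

n = 50, x̄ = 2.01.
For a Normal prior and Normal likelihood with known variance, the posterior is Normal; its mode equals its mean, the precision-weighted average.
Prior precision 1/σ₀² = 1/16 = 0.0625; data precision n/σ² = 50/1 = 50.
μ̂ = (0.0625·4 + 50·2.01) / (0.0625 + 50) = 100.75/50.0625 = 1612/801 ≈ 2.012.

μ̂_MAP = 2.012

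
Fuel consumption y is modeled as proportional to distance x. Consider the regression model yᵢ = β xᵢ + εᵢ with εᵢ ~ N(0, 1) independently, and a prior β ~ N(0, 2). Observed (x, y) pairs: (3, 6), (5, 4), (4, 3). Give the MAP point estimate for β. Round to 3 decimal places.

log p(β | y) = −Σ(yᵢ − βxᵢ)²/(2·1) − β²/(2·2) + const.
Setting the derivative to zero: Σxᵢ(yᵢ − βxᵢ)/1 − β/2 = 0, so β = Σxᵢyᵢ / (Σxᵢ² + σ²/τ²).
Σxᵢyᵢ = 3·6 + 5·4 + 4·3 = 50; Σxᵢ² = 50; σ²/τ² = 0.5.
β̂_MAP = 50 / (50 + 0.5) = 50/50.5 ≈ 0.990.

β̂_MAP = 0.990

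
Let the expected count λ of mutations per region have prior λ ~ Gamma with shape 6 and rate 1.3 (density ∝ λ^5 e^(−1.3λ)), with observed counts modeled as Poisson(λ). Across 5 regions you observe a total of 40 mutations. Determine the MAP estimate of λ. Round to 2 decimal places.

λ̂_MAP = 7.14

Σxᵢ = 40, n = 5.
Posterior ∝ λ^5e^(−1.3λ) · λ^40e^(−5λ) = λ^45e^(−6.3λ), i.e. Gamma(shape=46, rate=6.3).
The mode of a Gamma(a, b) with a ≥ 1 (shape–rate) is (a−1)/b = 45/6.3 ≈ 7.14.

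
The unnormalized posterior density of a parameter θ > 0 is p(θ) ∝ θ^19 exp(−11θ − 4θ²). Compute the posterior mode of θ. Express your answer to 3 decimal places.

θ̂_MAP = 1.000

ℓ'(θ) = 19/θ − 11 − 8θ. Setting this to zero and multiplying by θ: 8θ² + 11θ − 19 = 0.
θ = (−11 + √(11² + 4·8·19)) / (2·8) = (−11 + √729) / 16 = (−11 + 27)/16 = 1.
ℓ''(θ) = −19/θ² − 8 < 0, confirming a maximum.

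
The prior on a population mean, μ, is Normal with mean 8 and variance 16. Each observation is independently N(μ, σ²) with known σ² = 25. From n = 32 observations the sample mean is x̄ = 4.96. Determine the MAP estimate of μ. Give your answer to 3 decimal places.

n = 32, x̄ = 4.96.
For a Normal prior and Normal likelihood with known variance, the posterior is Normal; its mode equals its mean, the precision-weighted average.
Prior precision 1/σ₀² = 1/16 = 0.0625; data precision n/σ² = 32/25 = 1.28.
μ̂ = (0.0625·8 + 1.28·4.96) / (0.0625 + 1.28) = 6.8488/1.3425 = 68488/13425 ≈ 5.102.

μ̂_MAP = 5.102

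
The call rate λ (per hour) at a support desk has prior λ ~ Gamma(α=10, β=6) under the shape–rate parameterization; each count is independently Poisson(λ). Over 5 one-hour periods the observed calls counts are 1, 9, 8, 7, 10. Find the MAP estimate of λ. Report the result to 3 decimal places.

Σxᵢ = 1+9+8+7+10 = 35, with n = 5.
Posterior ∝ λ^9e^(−6λ) · λ^35e^(−5λ) = λ^44e^(−11λ), i.e. Gamma(shape=45, rate=11).
The mode of a Gamma(a, b) with a ≥ 1 (shape–rate) is (a−1)/b = 44/11 ≈ 4.000.

λ̂_MAP = 4.000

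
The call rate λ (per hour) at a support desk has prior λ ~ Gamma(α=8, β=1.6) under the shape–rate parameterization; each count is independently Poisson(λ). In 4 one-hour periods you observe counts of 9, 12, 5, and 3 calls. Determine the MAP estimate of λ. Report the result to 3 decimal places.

λ̂_MAP = 6.429

Σxᵢ = 9+12+5+3 = 29, with n = 4.
Posterior ∝ λ^7e^(−1.6λ) · λ^29e^(−4λ) = λ^36e^(−5.6λ), i.e. Gamma(shape=37, rate=5.6).
The mode of a Gamma(a, b) with a ≥ 1 (shape–rate) is (a−1)/b = 36/5.6 ≈ 6.429.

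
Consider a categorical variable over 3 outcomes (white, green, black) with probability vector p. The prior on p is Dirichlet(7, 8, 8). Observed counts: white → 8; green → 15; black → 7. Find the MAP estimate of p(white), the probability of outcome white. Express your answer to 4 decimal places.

The posterior is Dirichlet(αᵢ + nᵢ) = Dirichlet(15, 23, 15).
For a Dirichlet(a₁,…,a_K) with all aᵢ > 1, the mode has j-th component (aⱼ − 1)/(Σaᵢ − K).
Here Σaᵢ = 53 and K = 3, so p(white) = (15 − 1)/(53 − 3) = 14/50 ≈ 0.2800.

MAP estimate of p(white) = 0.2800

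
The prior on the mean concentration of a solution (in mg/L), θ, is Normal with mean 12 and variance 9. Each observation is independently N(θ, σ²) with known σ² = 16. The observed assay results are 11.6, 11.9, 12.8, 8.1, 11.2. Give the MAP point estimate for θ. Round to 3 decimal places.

θ̂_MAP = 11.351

n = 5; x̄ = (11.6 + 11.9 + 12.8 + 8.1 + 11.2)/5 = 55.6/5 = 11.12.
For a Normal prior and Normal likelihood with known variance, the posterior is Normal; its mode equals its mean, the precision-weighted average.
Prior precision 1/σ₀² = 1/9; data precision n/σ² = 5/16 = 0.3125.
θ̂ = ((1/9)·12 + 0.3125·11.12) / (1/9 + 0.3125) = (577/120)/(61/144) = 3462/305 ≈ 11.351.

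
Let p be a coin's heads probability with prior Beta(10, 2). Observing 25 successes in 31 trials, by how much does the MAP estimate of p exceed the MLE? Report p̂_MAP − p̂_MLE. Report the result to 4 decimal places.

MAP − MLE = 0.0228

Posterior is Beta(35, 8); MAP = (35−1)/(43−2) = 34/41 ≈ 0.82927.
MLE ignores the prior: p̂_MLE = k/n = 25/31 ≈ 0.80645.
Difference = 34/41 − 25/31 = 29/1271 ≈ 0.0228.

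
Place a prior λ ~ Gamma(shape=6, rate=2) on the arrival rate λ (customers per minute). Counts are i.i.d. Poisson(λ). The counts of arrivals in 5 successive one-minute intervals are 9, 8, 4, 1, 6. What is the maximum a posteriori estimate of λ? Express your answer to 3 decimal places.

λ̂_MAP = 4.714

Σxᵢ = 9+8+4+1+6 = 28, with n = 5.
Posterior ∝ λ^5e^(−2λ) · λ^28e^(−5λ) = λ^33e^(−7λ), i.e. Gamma(shape=34, rate=7).
The mode of a Gamma(a, b) with a ≥ 1 (shape–rate) is (a−1)/b = 33/7 ≈ 4.714.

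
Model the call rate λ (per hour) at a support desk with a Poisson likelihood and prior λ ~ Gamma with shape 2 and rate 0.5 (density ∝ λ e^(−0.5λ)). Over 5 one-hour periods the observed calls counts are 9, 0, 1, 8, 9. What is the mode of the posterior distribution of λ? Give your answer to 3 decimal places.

λ̂_MAP = 5.091

Σxᵢ = 9+0+1+8+9 = 27, with n = 5.
Posterior ∝ λe^(−0.5λ) · λ^27e^(−5λ) = λ^28e^(−5.5λ), i.e. Gamma(shape=29, rate=5.5).
The mode of a Gamma(a, b) with a ≥ 1 (shape–rate) is (a−1)/b = 28/5.5 ≈ 5.091.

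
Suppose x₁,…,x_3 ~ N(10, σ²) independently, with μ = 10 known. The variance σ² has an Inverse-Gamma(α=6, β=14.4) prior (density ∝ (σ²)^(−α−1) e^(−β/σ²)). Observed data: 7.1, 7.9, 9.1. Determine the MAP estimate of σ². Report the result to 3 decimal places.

Sum of squared deviations about the known mean: SS = (7.1−10)² + (7.9−10)² + (9.1−10)² = 13.63.
The Normal likelihood contributes (σ²)^(−n/2) exp(−SS/(2σ²)), so the posterior is Inverse-Gamma(α + n/2, β + SS/2) = Inverse-Gamma(7.5, 21.215).
The mode of Inverse-Gamma(a, b) is b/(a+1) = 21.215/8.5 ≈ 2.496.

σ̂²_MAP = 2.496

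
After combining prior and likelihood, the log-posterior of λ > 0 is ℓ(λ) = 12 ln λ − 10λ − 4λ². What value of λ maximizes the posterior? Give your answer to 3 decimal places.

λ̂_MAP = 0.750

ℓ'(λ) = 12/λ − 10 − 8λ. Setting this to zero and multiplying by λ: 8λ² + 10λ − 12 = 0.
λ = (−10 + √(10² + 4·8·12)) / (2·8) = (−10 + √484) / 16 = (−10 + 22)/16 = 3/4.
ℓ''(λ) = −12/λ² − 8 < 0, confirming a maximum.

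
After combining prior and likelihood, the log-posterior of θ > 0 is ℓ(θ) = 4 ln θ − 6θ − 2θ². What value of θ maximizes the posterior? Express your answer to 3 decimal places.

θ̂_MAP = 0.500

ℓ'(θ) = 4/θ − 6 − 4θ. Setting this to zero and multiplying by θ: 4θ² + 6θ − 4 = 0.
θ = (−6 + √(6² + 4·4·4)) / (2·4) = (−6 + √100) / 8 = (−6 + 10)/8 = 1/2.
ℓ''(θ) = −4/θ² − 4 < 0, confirming a maximum.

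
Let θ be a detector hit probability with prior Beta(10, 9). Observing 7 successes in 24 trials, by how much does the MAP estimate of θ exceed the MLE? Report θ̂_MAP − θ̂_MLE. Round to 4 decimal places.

Posterior is Beta(17, 26); MAP = (17−1)/(43−2) = 16/41 ≈ 0.39024.
MLE ignores the prior: θ̂_MLE = k/n = 7/24 ≈ 0.29167.
Difference = 16/41 − 7/24 = 97/984 ≈ 0.0986.

MAP − MLE = 0.0986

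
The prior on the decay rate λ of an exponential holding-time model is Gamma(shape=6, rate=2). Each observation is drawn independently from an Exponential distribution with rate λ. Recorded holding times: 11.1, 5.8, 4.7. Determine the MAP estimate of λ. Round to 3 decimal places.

The Exponential(rate=λ) likelihood is ∝ λ^n e^(−λΣtᵢ). Here n = 3 and Σtᵢ = 11.1 + 5.8 + 4.7 = 21.6.
Posterior ∝ λ^5e^(−2λ) · λ^3e^(−21.6λ) = λ^8e^(−23.6λ), i.e. Gamma(9, 23.6).
Mode = (a−1)/b = 8/23.6 ≈ 0.339.

λ̂_MAP = 0.339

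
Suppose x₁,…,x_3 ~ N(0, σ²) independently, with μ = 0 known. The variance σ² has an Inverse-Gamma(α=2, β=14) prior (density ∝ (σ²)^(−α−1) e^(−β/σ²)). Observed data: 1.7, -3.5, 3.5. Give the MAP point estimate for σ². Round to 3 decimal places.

σ̂²_MAP = 6.154

Sum of squared deviations about the known mean: SS = (1.7−0)² + (-3.5−0)² + (3.5−0)² = 27.39.
The Normal likelihood contributes (σ²)^(−n/2) exp(−SS/(2σ²)), so the posterior is Inverse-Gamma(α + n/2, β + SS/2) = Inverse-Gamma(3.5, 27.695).
The mode of Inverse-Gamma(a, b) is b/(a+1) = 27.695/4.5 ≈ 6.154.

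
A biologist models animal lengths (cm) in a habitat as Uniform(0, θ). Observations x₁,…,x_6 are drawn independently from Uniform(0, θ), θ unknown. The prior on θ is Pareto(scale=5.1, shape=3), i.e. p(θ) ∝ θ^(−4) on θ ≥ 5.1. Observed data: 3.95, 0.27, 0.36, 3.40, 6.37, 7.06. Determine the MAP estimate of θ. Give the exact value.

θ̂_MAP = 7.06

The Uniform(0, θ) likelihood is θ^(−n) for θ ≥ max(xᵢ), zero otherwise. Here max(xᵢ) = 7.06.
Posterior ∝ θ^(−4) · θ^(−6) = θ^(−10) on θ ≥ max(5.1, 7.06) = 7.06.
This density is strictly decreasing in θ, so the posterior mode lies at the lower boundary of the support.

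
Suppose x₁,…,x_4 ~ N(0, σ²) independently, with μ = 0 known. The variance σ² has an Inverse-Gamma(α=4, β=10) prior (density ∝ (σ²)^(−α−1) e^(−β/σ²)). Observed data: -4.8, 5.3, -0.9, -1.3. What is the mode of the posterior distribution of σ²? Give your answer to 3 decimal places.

σ̂²_MAP = 5.259

Sum of squared deviations about the known mean: SS = (-4.8−0)² + (5.3−0)² + (-0.9−0)² + (-1.3−0)² = 53.63.
The Normal likelihood contributes (σ²)^(−n/2) exp(−SS/(2σ²)), so the posterior is Inverse-Gamma(α + n/2, β + SS/2) = Inverse-Gamma(6, 36.815).
The mode of Inverse-Gamma(a, b) is b/(a+1) = 36.815/7 ≈ 5.259.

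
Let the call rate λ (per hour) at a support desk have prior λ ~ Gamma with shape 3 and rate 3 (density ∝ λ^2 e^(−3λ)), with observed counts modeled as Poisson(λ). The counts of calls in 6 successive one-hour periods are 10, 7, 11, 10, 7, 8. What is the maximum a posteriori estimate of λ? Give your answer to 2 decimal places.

Σxᵢ = 10+7+11+10+7+8 = 53, with n = 6.
Posterior ∝ λ^2e^(−3λ) · λ^53e^(−6λ) = λ^55e^(−9λ), i.e. Gamma(shape=56, rate=9).
The mode of a Gamma(a, b) with a ≥ 1 (shape–rate) is (a−1)/b = 55/9 ≈ 6.11.

λ̂_MAP = 6.11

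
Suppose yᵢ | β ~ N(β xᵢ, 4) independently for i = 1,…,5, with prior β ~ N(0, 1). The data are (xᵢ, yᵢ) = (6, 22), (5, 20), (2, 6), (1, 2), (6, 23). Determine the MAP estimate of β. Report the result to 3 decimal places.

log p(β | y) = −Σ(yᵢ − βxᵢ)²/(2·4) − β²/(2·1) + const.
Setting the derivative to zero: Σxᵢ(yᵢ − βxᵢ)/4 − β/1 = 0, so β = Σxᵢyᵢ / (Σxᵢ² + σ²/τ²).
Σxᵢyᵢ = 6·22 + 5·20 + 2·6 + 1·2 + 6·23 = 384; Σxᵢ² = 102; σ²/τ² = 4.
β̂_MAP = 384 / (102 + 4) = 384/106 ≈ 3.623.

β̂_MAP = 3.623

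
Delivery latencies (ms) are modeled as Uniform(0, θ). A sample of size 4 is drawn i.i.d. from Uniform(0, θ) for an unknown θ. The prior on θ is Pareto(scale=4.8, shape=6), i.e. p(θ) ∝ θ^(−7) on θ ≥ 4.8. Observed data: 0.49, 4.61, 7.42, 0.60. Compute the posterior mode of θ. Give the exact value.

The Uniform(0, θ) likelihood is θ^(−n) for θ ≥ max(xᵢ), zero otherwise. Here max(xᵢ) = 7.42.
Posterior ∝ θ^(−7) · θ^(−4) = θ^(−11) on θ ≥ max(4.8, 7.42) = 7.42.
This density is strictly decreasing in θ, so the posterior mode lies at the lower boundary of the support.

θ̂_MAP = 7.42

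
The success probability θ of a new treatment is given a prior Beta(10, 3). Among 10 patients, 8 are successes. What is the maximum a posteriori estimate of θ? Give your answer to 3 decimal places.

θ̂_MAP = 0.810

Prior: Beta(10, 3).
Data: 8 successes in 10 trials. The binomial likelihood contributes θ^8(1−θ)^2, so the posterior is Beta(10+8, 3+2) = Beta(18, 5).
For Beta(a, b) with a, b > 1 the mode is (a−1)/(a+b−2) = 17/21 ≈ 0.810.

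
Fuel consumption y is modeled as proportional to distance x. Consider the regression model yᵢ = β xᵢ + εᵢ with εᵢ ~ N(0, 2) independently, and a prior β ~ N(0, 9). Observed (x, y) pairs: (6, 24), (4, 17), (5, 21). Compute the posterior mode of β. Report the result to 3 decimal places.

log p(β | y) = −Σ(yᵢ − βxᵢ)²/(2·2) − β²/(2·9) + const.
Setting the derivative to zero: Σxᵢ(yᵢ − βxᵢ)/2 − β/9 = 0, so β = Σxᵢyᵢ / (Σxᵢ² + σ²/τ²).
Σxᵢyᵢ = 6·24 + 4·17 + 5·21 = 317; Σxᵢ² = 77; σ²/τ² = 2/9.
β̂_MAP = 317 / (77 + 2/9) = 317/(695/9) = 2853/695 ≈ 4.105.

β̂_MAP = 4.105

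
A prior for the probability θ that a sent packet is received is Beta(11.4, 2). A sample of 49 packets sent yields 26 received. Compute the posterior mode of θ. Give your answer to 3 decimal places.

θ̂_MAP = 0.603

Prior: Beta(11.4, 2).
Data: 26 successes in 49 trials. The binomial likelihood contributes θ^26(1−θ)^23, so the posterior is Beta(11.4+26, 2+23) = Beta(37.4, 25).
For Beta(a, b) with a, b > 1 the mode is (a−1)/(a+b−2) = 36.4/60.4 ≈ 0.603.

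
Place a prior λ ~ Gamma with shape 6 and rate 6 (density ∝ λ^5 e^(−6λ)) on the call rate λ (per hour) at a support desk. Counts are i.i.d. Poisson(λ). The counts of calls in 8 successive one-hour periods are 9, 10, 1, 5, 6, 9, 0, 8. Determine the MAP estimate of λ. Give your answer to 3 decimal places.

λ̂_MAP = 3.786

Σxᵢ = 9+10+1+5+6+9+0+8 = 48, with n = 8.
Posterior ∝ λ^5e^(−6λ) · λ^48e^(−8λ) = λ^53e^(−14λ), i.e. Gamma(shape=54, rate=14).
The mode of a Gamma(a, b) with a ≥ 1 (shape–rate) is (a−1)/b = 53/14 ≈ 3.786.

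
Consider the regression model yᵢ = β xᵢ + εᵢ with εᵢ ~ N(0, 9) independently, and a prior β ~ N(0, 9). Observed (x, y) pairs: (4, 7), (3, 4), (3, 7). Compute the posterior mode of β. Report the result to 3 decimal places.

β̂_MAP = 1.743

log p(β | y) = −Σ(yᵢ − βxᵢ)²/(2·9) − β²/(2·9) + const.
Setting the derivative to zero: Σxᵢ(yᵢ − βxᵢ)/9 − β/9 = 0, so β = Σxᵢyᵢ / (Σxᵢ² + σ²/τ²).
Σxᵢyᵢ = 4·7 + 3·4 + 3·7 = 61; Σxᵢ² = 34; σ²/τ² = 1.
β̂_MAP = 61 / (34 + 1) = 61/35 ≈ 1.743.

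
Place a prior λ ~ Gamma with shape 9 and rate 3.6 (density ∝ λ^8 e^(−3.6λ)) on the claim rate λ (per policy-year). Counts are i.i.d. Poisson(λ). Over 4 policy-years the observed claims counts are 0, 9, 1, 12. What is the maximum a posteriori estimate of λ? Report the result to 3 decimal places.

Σxᵢ = 0+9+1+12 = 22, with n = 4.
Posterior ∝ λ^8e^(−3.6λ) · λ^22e^(−4λ) = λ^30e^(−7.6λ), i.e. Gamma(shape=31, rate=7.6).
The mode of a Gamma(a, b) with a ≥ 1 (shape–rate) is (a−1)/b = 30/7.6 ≈ 3.947.

λ̂_MAP = 3.947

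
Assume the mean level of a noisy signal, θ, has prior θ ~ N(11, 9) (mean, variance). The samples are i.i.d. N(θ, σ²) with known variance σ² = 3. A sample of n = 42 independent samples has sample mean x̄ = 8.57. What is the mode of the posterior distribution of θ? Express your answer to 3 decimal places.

θ̂_MAP = 8.589

n = 42, x̄ = 8.57.
For a Normal prior and Normal likelihood with known variance, the posterior is Normal; its mode equals its mean, the precision-weighted average.
Prior precision 1/σ₀² = 1/9; data precision n/σ² = 42/3 = 14.
θ̂ = ((1/9)·11 + 14·8.57) / (1/9 + 14) = (54541/450)/(127/9) = 54541/6350 ≈ 8.589.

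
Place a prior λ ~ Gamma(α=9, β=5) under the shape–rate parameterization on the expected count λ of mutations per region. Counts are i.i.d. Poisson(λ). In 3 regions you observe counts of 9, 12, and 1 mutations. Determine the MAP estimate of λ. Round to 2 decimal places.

Σxᵢ = 9+12+1 = 22, with n = 3.
Posterior ∝ λ^8e^(−5λ) · λ^22e^(−3λ) = λ^30e^(−8λ), i.e. Gamma(shape=31, rate=8).
The mode of a Gamma(a, b) with a ≥ 1 (shape–rate) is (a−1)/b = 30/8 ≈ 3.75.

λ̂_MAP = 3.75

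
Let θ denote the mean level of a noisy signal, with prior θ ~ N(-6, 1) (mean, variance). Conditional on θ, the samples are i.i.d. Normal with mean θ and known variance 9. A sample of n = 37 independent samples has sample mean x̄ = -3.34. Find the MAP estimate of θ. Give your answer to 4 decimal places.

θ̂_MAP = -3.8604

n = 37, x̄ = -3.34.
For a Normal prior and Normal likelihood with known variance, the posterior is Normal; its mode equals its mean, the precision-weighted average.
Prior precision 1/σ₀² = 1/1 = 1; data precision n/σ² = 37/9.
θ̂ = (1·(-6) + (37/9)·(-3.34)) / (1 + 37/9) = (-8879/450)/(46/9) = -8879/2300 ≈ -3.8604.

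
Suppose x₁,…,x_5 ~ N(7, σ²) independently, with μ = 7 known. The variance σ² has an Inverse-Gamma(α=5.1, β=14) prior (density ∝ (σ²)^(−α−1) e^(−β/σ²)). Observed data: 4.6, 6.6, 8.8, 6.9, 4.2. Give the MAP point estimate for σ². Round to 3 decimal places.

σ̂²_MAP = 2.617

Sum of squared deviations about the known mean: SS = (4.6−7)² + (6.6−7)² + (8.8−7)² + (6.9−7)² + (4.2−7)² = 17.01.
The Normal likelihood contributes (σ²)^(−n/2) exp(−SS/(2σ²)), so the posterior is Inverse-Gamma(α + n/2, β + SS/2) = Inverse-Gamma(7.6, 22.505).
The mode of Inverse-Gamma(a, b) is b/(a+1) = 22.505/8.6 ≈ 2.617.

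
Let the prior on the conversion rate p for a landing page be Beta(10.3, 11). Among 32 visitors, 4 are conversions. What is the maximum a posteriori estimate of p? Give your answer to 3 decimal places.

p̂_MAP = 0.259

Prior: Beta(10.3, 11).
Data: 4 successes in 32 trials. The binomial likelihood contributes p^4(1−p)^28, so the posterior is Beta(10.3+4, 11+28) = Beta(14.3, 39).
For Beta(a, b) with a, b > 1 the mode is (a−1)/(a+b−2) = 13.3/51.3 ≈ 0.259.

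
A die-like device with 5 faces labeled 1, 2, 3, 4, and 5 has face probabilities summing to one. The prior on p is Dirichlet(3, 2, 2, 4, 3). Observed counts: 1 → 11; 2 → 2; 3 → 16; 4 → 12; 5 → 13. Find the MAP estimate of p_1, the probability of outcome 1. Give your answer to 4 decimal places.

MAP estimate: 0.2063

The posterior is Dirichlet(αᵢ + nᵢ) = Dirichlet(14, 4, 18, 16, 16).
For a Dirichlet(a₁,…,a_K) with all aᵢ > 1, the mode has j-th component (aⱼ − 1)/(Σaᵢ − K).
Here Σaᵢ = 68 and K = 5, so p_1 = (14 − 1)/(68 − 5) = 13/63 ≈ 0.2063.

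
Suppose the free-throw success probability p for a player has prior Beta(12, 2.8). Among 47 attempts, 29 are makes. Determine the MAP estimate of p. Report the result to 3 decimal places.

p̂_MAP = 0.669

Prior: Beta(12, 2.8).
Data: 29 successes in 47 trials. The binomial likelihood contributes p^29(1−p)^18, so the posterior is Beta(12+29, 2.8+18) = Beta(41, 20.8).
For Beta(a, b) with a, b > 1 the mode is (a−1)/(a+b−2) = 40/59.8 ≈ 0.669.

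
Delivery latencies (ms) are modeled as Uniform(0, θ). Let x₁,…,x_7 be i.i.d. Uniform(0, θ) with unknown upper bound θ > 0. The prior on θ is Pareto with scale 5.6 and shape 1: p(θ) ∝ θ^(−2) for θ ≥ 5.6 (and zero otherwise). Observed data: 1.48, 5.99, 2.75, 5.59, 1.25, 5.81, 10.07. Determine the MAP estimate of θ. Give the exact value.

θ̂_MAP = 10.07

The Uniform(0, θ) likelihood is θ^(−n) for θ ≥ max(xᵢ), zero otherwise. Here max(xᵢ) = 10.07.
Posterior ∝ θ^(−2) · θ^(−7) = θ^(−9) on θ ≥ max(5.6, 10.07) = 10.07.
This density is strictly decreasing in θ, so the posterior mode lies at the lower boundary of the support.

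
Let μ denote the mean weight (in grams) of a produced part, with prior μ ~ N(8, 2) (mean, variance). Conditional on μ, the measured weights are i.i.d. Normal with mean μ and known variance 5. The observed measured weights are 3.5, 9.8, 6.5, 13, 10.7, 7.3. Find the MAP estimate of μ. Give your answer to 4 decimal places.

n = 6; x̄ = (3.5 + 9.8 + 6.5 + 13 + 10.7 + 7.3)/6 = 50.8/6 = 127/15 ≈ 8.4667.
For a Normal prior and Normal likelihood with known variance, the posterior is Normal; its mode equals its mean, the precision-weighted average.
Prior precision 1/σ₀² = 1/2 = 0.5; data precision n/σ² = 6/5 = 1.2.
μ̂ = (0.5·8 + 1.2·(127/15)) / (0.5 + 1.2) = 14.16/1.7 = 708/85 ≈ 8.3294.

μ̂_MAP = 8.3294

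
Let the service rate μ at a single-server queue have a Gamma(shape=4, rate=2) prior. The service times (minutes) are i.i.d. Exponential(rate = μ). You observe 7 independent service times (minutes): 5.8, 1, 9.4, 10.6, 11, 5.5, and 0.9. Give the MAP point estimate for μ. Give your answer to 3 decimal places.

μ̂_MAP = 0.216

The Exponential(rate=μ) likelihood is ∝ μ^n e^(−μΣtᵢ). Here n = 7 and Σtᵢ = 5.8 + 1 + 9.4 + 10.6 + 11 + 5.5 + 0.9 = 44.2.
Posterior ∝ μ^3e^(−2μ) · μ^7e^(−44.2μ) = μ^10e^(−46.2μ), i.e. Gamma(11, 46.2).
Mode = (a−1)/b = 10/46.2 ≈ 0.216.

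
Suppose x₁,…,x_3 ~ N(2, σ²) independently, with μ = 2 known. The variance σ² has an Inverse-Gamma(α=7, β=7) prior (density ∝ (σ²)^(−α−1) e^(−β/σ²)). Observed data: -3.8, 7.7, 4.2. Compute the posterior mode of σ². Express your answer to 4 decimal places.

σ̂²_MAP = 4.4721

Sum of squared deviations about the known mean: SS = (-3.8−2)² + (7.7−2)² + (4.2−2)² = 70.97.
The Normal likelihood contributes (σ²)^(−n/2) exp(−SS/(2σ²)), so the posterior is Inverse-Gamma(α + n/2, β + SS/2) = Inverse-Gamma(8.5, 42.485).
The mode of Inverse-Gamma(a, b) is b/(a+1) = 42.485/9.5 ≈ 4.4721.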